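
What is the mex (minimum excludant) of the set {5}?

0 is not in the set, so the mex is 0.

0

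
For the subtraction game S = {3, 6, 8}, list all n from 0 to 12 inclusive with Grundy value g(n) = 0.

Build the Grundy sequence with g(k) = mex{g(k−s) : s ∈ {3, 6, 8}, s ≤ k}:
k:     0  1  2  3  4  5  6  7  8  9 10 11 12
g(k):  0  0  0  1  1  1  2  2  2  3  3  0  0
The P-positions (g = 0) in 0..12 are 0, 1, 2, 11, 12.

0, 1, 2, 11, 12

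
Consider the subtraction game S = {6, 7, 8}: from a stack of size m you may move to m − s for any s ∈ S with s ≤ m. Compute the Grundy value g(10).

Compute g(0), g(1), … for moves {6, 7, 8}:
g(0) = mex{} = 0
g(1) = mex{} = 0
g(2) = mex{} = 0
g(3) = mex{} = 0
g(4) = mex{} = 0
g(5) = mex{} = 0
g(6) = mex{0} = 1
g(7) = mex{0} = 1
g(8) = mex{0} = 1
g(9) = mex{0} = 1
g(10) = mex{0} = 1
So g(10) = 1.

1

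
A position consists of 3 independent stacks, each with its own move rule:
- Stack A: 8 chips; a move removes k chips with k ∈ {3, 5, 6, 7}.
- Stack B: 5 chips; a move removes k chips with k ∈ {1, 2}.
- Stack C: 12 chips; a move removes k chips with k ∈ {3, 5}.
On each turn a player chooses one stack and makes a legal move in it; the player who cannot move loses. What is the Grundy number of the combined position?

For stack A, compute g(0), g(1), … with moves {3, 5, 6, 7}:
k:     0  1  2  3  4  5  6  7  8
g(k):  0  0  0  1  1  1  2  2  2
So g(8) = 2.
Build the Grundy sequence for stack B with g(k) = mex{g(k−s) : s ∈ {1, 2}, s ≤ k}:
k:     0  1  2  3  4  5
g(k):  0  1  2  0  1  2
So g(5) = 2.
Grundy values for stack C (subtraction set {3, 5}):
k:     0  1  2  3  4  5  6  7  8  9 10 11 12
g(k):  0  0  0  1  1  1  2  2  0  0  0  1  1
So g(12) = 1.
The value of a disjunctive sum is the nim-sum of the parts.
Combined value = 2 ⊕ 2 ⊕ 1 = 1.

1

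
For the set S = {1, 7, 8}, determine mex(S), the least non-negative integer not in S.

0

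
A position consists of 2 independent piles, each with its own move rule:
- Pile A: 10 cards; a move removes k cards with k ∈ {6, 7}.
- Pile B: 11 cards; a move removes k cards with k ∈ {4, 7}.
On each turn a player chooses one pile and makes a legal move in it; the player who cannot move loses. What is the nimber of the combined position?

1

Grundy values for pile A (subtraction set {6, 7}):
g(0) = mex{} = 0
g(1) = mex{} = 0
g(2) = mex{} = 0
g(3) = mex{} = 0
g(4) = mex{} = 0
g(5) = mex{} = 0
g(6) = mex{0} = 1
g(7) = mex{0} = 1
g(8) = mex{0} = 1
g(9) = mex{0} = 1
g(10) = mex{0} = 1
So g(10) = 1.
For pile B, compute g(0), g(1), … with moves {4, 7}:
g(0) = mex{} = 0
g(1) = mex{} = 0
g(2) = mex{} = 0
g(3) = mex{} = 0
g(4) = mex{0} = 1
g(5) = mex{0} = 1
g(6) = mex{0} = 1
g(7) = mex{0} = 1
g(8) = mex{0,1} = 2
g(9) = mex{0,1} = 2
g(10) = mex{0,1} = 2
g(11) = mex{1} = 0
So g(11) = 0.
The value of a disjunctive sum is the nim-sum of the parts.
Combined value = 1 ⊕ 0 = 1.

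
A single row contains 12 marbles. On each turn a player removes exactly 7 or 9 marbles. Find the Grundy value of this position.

1

Grundy values for subtraction set {7, 9}:
g(0) = mex{} = 0
g(1) = mex{} = 0
g(2) = mex{} = 0
g(3) = mex{} = 0
g(4) = mex{} = 0
g(5) = mex{} = 0
g(6) = mex{} = 0
g(7) = mex{0} = 1
g(8) = mex{0} = 1
g(9) = mex{0} = 1
g(10) = mex{0} = 1
g(11) = mex{0} = 1
g(12) = mex{0} = 1
So g(12) = 1.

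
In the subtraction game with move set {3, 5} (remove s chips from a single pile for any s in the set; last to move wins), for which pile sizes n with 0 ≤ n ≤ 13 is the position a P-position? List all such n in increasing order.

0, 1, 2, 8, 9, 10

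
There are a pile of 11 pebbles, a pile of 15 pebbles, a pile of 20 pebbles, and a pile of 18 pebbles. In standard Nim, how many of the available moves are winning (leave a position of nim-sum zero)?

Compute the nim-sum pairwise:
11 ⊕ 15 = 4
4 ⊕ 20 = 16
16 ⊕ 18 = 2
The overall nim-sum is X = 2. A pile of size p has a winning move iff p XOR X < p (reduce it to p XOR X).
  11: 11 XOR 2 = 9 < 11 — winning move (to 9).
  15: 15 XOR 2 = 13 < 15 — winning move (to 13).
  20: 20 XOR 2 = 22 ≥ 20 — no move.
  18: 18 XOR 2 = 16 < 18 — winning move (to 16).
That gives 3 winning moves.

3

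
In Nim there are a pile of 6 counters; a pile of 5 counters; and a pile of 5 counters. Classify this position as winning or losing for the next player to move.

Bitwise XOR of the heap sizes:
  110  (6)
  101  (5)
  101  (5)
  ---
  110  (6)
The nim-sum is 6 ≠ 0, so this is an N-position: the player to move can win.

Winning position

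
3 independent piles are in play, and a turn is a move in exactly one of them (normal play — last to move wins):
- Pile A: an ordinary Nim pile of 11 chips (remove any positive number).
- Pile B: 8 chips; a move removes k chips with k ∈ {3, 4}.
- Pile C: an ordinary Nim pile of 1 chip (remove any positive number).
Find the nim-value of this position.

Pile A is a plain Nim pile of size 11, so its Grundy value is 11.
Grundy values for pile B (subtraction set {3, 4}):
k:     0  1  2  3  4  5  6  7  8
g(k):  0  0  0  1  1  1  2  0  0
So g(8) = 0.
Pile C is a plain Nim pile of size 1, so its Grundy value is 1.
The value of a disjunctive sum is the nim-sum of the parts.
Combined value = 11 XOR 0 XOR 1 = 10.

10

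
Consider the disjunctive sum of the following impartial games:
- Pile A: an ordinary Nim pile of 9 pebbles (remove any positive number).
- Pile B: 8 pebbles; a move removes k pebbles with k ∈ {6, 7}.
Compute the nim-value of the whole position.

8

Pile A is a plain Nim pile of size 9, so its Grundy value is 9.
For pile B, compute g(0), g(1), … with moves {6, 7}:
g(0) = mex{} = 0
g(1) = mex{} = 0
g(2) = mex{} = 0
g(3) = mex{} = 0
g(4) = mex{} = 0
g(5) = mex{} = 0
g(6) = mex{0} = 1
g(7) = mex{0} = 1
g(8) = mex{0} = 1
So g(8) = 1.
By the Sprague-Grundy theorem, the Grundy value of a sum of independent games is the XOR of the component values.
Combined value = 9 XOR 1 = 8.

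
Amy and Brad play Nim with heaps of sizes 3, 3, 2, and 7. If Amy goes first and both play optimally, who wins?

Amy wins

Nim-sum: 3 XOR 3 XOR 2 XOR 7 = 5.
The nim-sum is 5 ≠ 0, so this is an N-position: the player to move can win; Amy has a winning move.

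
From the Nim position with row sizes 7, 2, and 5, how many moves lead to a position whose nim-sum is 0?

0

Nim-sum: 7 XOR 2 XOR 5 = 0.
The nim-sum is already 0, so every move leaves a nonzero nim-sum — there are no winning moves.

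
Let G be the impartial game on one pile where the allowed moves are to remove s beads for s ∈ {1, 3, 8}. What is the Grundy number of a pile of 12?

1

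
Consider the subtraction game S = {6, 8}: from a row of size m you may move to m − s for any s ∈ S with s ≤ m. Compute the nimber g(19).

Grundy values for subtraction set {6, 8}:
k:     0  1  2  3  4  5  6  7  8  9 10 11 12 13 14 15 16 17 18 19
g(k):  0  0  0  0  0  0  1  1  1  1  1  1  2  2  0  0  0  0  0  0
So g(19) = 0.

0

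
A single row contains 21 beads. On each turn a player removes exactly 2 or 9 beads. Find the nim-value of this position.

1

Grundy values for subtraction set {2, 9}:
k:     0  1  2  3  4  5  6  7  8  9 10 11 12 13 14 15 16 17 18 19 20 21
g(k):  0  0  1  1  0  0  1  1  0  2  1  0  0  1  1  0  0  1  1  0  2  1
So g(21) = 1.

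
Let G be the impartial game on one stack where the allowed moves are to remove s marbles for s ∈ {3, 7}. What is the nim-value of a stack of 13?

1

Build the Grundy sequence with g(k) = mex{g(k−s) : s ∈ {3, 7}, s ≤ k}:
k:     0  1  2  3  4  5  6  7  8  9 10 11 12 13
g(k):  0  0  0  1  1  1  0  2  2  1  0  0  0  1
So g(13) = 1.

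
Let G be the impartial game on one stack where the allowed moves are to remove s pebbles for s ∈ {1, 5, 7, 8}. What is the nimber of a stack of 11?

3

Compute g(0), g(1), … for moves {1, 5, 7, 8}:
g(0) = mex{} = 0
g(1) = mex{0} = 1
g(2) = mex{1} = 0
g(3) = mex{0} = 1
g(4) = mex{1} = 0
g(5) = mex{0} = 1
g(6) = mex{1} = 0
g(7) = mex{0} = 1
g(8) = mex{0,1} = 2
g(9) = mex{0,1,2} = 3
g(10) = mex{0,1,3} = 2
g(11) = mex{0,1,2} = 3
So g(11) = 3.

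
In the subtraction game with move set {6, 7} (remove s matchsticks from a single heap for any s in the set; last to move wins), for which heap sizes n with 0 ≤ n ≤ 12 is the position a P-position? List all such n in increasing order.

0, 1, 2, 3, 4, 5

Grundy values for subtraction set {6, 7}:
g(0) = mex{} = 0
g(1) = mex{} = 0
g(2) = mex{} = 0
g(3) = mex{} = 0
g(4) = mex{} = 0
g(5) = mex{} = 0
g(6) = mex{0} = 1
g(7) = mex{0} = 1
g(8) = mex{0} = 1
g(9) = mex{0} = 1
g(10) = mex{0} = 1
g(11) = mex{0} = 1
g(12) = mex{0,1} = 2
The P-positions (g = 0) in 0..12 are 0, 1, 2, 3, 4, 5.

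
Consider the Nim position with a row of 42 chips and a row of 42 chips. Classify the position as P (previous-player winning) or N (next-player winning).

Write each in binary and XOR column by column:
  101010  (42)
  101010  (42)
  ------
  000000  (0)
The nim-sum is 0, so this is a P-position: the player to move is in a losing position under optimal play.

P-position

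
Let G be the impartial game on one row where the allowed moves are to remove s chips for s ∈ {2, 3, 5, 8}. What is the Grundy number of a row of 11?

0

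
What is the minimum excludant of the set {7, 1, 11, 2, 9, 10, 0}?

The values 0, 1, 2 are all present; 3 is the first non-negative integer missing from the set.

3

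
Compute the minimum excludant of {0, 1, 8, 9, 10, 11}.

The values 0, 1 are all present; 2 is the first non-negative integer missing from the set.

2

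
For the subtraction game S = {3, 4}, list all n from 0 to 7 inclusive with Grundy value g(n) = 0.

Compute g(0), g(1), … for moves {3, 4}:
k:     0  1  2  3  4  5  6  7
g(k):  0  0  0  1  1  1  2  0
The P-positions (g = 0) in 0..7 are 0, 1, 2, 7.

0, 1, 2, 7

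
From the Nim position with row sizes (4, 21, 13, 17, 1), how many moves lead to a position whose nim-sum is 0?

1

Write each in binary and XOR column by column:
  00100  (4)
  10101  (21)
  01101  (13)
  10001  (17)
  00001  (1)
  -----
  01100  (12)
The overall nim-sum is X = 12. A row of size p has a winning move iff p XOR X < p (reduce it to p XOR X).
  4: 4 XOR 12 = 8 ≥ 4 — no move.
  21: 21 XOR 12 = 25 ≥ 21 — no move.
  13: 13 XOR 12 = 1 < 13 — winning move (to 1).
  17: 17 XOR 12 = 29 ≥ 17 — no move.
  1: 1 XOR 12 = 13 ≥ 1 — no move.
That gives 1 winning move.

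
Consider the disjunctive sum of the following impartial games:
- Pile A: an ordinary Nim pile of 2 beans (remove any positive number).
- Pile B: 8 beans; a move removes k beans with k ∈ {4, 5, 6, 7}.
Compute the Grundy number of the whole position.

0

Pile A is a plain Nim pile of size 2, so its Grundy value is 2.
Grundy values for pile B (subtraction set {4, 5, 6, 7}):
g(0) = mex{} = 0
g(1) = mex{} = 0
g(2) = mex{} = 0
g(3) = mex{} = 0
g(4) = mex{0} = 1
g(5) = mex{0} = 1
g(6) = mex{0} = 1
g(7) = mex{0} = 1
g(8) = mex{0,1} = 2
So g(8) = 2.
By the Sprague-Grundy theorem, the Grundy value of a sum of independent games is the XOR of the component values.
Combined value = 2 XOR 2 = 0.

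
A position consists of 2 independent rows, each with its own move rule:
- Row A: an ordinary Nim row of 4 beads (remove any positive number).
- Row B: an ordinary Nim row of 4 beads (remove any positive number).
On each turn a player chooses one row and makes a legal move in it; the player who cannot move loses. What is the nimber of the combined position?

Row A is a plain Nim row of size 4, so its Grundy value is 4.
Row B is a plain Nim row of size 4, so its Grundy value is 4.
The value of a disjunctive sum is the nim-sum of the parts.
Combined value = 4 ⊕ 4 = 0.

0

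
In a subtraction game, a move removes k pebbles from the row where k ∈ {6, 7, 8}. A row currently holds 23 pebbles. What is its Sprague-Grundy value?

1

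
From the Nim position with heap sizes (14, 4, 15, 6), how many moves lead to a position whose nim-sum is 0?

Compute the nim-sum pairwise:
14 ^ 4 = 10
10 ^ 15 = 5
5 ^ 6 = 3
The overall nim-sum is X = 3. A heap of size p has a winning move iff p XOR X < p (reduce it to p XOR X).
  14: 14 XOR 3 = 13 < 14 — winning move (to 13).
  4: 4 XOR 3 = 7 ≥ 4 — no move.
  15: 15 XOR 3 = 12 < 15 — winning move (to 12).
  6: 6 XOR 3 = 5 < 6 — winning move (to 5).
That gives 3 winning moves.

3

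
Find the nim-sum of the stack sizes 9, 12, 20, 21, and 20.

Bitwise XOR of the heap sizes:
  01001  (9)
  01100  (12)
  10100  (20)
  10101  (21)
  10100  (20)
  -----
  10000  (16)

16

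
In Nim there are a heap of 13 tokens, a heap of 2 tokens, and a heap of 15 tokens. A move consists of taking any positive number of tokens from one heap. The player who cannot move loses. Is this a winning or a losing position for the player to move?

Losing position

Write each in binary and XOR column by column:
  1101  (13)
  0010  (2)
  1111  (15)
  ----
  0000  (0)
The nim-sum is 0, so this is a P-position: the player to move is in a losing position under optimal play.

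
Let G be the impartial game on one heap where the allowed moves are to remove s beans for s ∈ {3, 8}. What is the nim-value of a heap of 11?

Compute g(0), g(1), … for moves {3, 8}:
k:     0  1  2  3  4  5  6  7  8  9 10 11
g(k):  0  0  0  1  1  1  0  0  2  1  1  0
So g(11) = 0.

0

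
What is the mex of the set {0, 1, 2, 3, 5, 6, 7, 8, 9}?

The values 0, 1, 2, 3 are all present; 4 is the first non-negative integer missing from the set.

4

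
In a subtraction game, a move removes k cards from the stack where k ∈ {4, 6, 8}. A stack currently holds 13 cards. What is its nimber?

0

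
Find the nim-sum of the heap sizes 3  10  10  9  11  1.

0

Nim-sum: 3 XOR 10 XOR 10 XOR 9 XOR 11 XOR 1 = 0.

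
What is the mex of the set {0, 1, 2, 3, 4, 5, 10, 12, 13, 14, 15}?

The values 0, 1, 2, 3, 4, 5 are all present; 6 is the first non-negative integer missing from the set.

6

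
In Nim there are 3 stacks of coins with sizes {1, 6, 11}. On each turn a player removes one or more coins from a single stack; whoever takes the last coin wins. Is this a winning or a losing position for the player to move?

Nim-sum: 1 ⊕ 6 ⊕ 11 = 12.
The nim-sum is 12 ≠ 0, so this is an N-position: the player to move can win.

Winning position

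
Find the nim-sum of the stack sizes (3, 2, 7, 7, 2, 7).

In binary:
  011  (3)
  010  (2)
  111  (7)
  111  (7)
  010  (2)
  111  (7)
  ---
  100  (4)

4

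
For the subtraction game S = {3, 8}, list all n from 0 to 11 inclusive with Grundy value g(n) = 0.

Build the Grundy sequence with g(k) = mex{g(k−s) : s ∈ {3, 8}, s ≤ k}:
g(0) = mex{} = 0
g(1) = mex{} = 0
g(2) = mex{} = 0
g(3) = mex{0} = 1
g(4) = mex{0} = 1
g(5) = mex{0} = 1
g(6) = mex{1} = 0
g(7) = mex{1} = 0
g(8) = mex{0,1} = 2
g(9) = mex{0} = 1
g(10) = mex{0} = 1
g(11) = mex{1,2} = 0
The P-positions (g = 0) in 0..11 are 0, 1, 2, 6, 7, 11.

0, 1, 2, 6, 7, 11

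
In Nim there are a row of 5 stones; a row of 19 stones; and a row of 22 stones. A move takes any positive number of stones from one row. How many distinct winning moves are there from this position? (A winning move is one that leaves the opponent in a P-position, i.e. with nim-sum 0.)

Bitwise XOR of the heap sizes:
  00101  (5)
  10011  (19)
  10110  (22)
  -----
  00000  (0)
The nim-sum is already 0, so every move leaves a nonzero nim-sum — there are no winning moves.

0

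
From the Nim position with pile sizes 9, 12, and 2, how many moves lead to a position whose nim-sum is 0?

Write each in binary and XOR column by column:
  1001  (9)
  1100  (12)
  0010  (2)
  ----
  0111  (7)
The overall nim-sum is X = 7. A pile of size p has a winning move iff p XOR X < p (reduce it to p XOR X).
  9: 9 XOR 7 = 14 ≥ 9 — no move.
  12: 12 XOR 7 = 11 < 12 — winning move (to 11).
  2: 2 XOR 7 = 5 ≥ 2 — no move.
That gives 1 winning move.

1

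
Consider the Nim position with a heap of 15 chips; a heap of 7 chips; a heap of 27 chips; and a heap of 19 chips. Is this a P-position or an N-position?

P-position

Write each in binary and XOR column by column:
  01111  (15)
  00111  (7)
  11011  (27)
  10011  (19)
  -----
  00000  (0)
The nim-sum is 0, so this is a P-position: the player to move is in a losing position under optimal play.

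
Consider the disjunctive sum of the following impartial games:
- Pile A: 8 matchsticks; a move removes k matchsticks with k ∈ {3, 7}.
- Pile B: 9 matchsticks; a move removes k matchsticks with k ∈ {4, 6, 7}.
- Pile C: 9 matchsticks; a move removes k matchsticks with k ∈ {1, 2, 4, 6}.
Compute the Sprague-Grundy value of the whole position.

1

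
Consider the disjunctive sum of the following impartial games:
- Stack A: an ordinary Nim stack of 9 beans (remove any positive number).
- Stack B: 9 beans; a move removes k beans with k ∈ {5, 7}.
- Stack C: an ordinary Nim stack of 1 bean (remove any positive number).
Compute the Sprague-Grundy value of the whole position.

9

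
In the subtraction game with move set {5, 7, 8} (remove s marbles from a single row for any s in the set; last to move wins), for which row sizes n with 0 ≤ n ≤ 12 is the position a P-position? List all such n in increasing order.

0, 1, 2, 3, 4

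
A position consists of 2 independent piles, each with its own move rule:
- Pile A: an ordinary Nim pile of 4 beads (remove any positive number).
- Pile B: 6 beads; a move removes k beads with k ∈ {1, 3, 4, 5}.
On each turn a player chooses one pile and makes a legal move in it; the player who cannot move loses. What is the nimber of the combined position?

6

Pile A is a plain Nim pile of size 4, so its Grundy value is 4.
Build the Grundy sequence for pile B with g(k) = mex{g(k−s) : s ∈ {1, 3, 4, 5}, s ≤ k}:
k:     0  1  2  3  4  5  6
g(k):  0  1  0  1  2  3  2
So g(6) = 2.
The value of a disjunctive sum is the nim-sum of the parts.
Combined value = 4 ⊕ 2 = 6.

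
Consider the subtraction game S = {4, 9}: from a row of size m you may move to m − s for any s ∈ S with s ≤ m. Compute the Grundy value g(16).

0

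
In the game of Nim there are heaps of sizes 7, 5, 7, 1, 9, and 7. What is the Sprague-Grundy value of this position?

Bitwise XOR of the heap sizes:
  0111  (7)
  0101  (5)
  0111  (7)
  0001  (1)
  1001  (9)
  0111  (7)
  ----
  1010  (10)

10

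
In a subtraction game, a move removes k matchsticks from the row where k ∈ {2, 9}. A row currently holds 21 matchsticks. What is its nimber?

1

Build the Grundy sequence with g(k) = mex{g(k−s) : s ∈ {2, 9}, s ≤ k}:
k:     0  1  2  3  4  5  6  7  8  9 10 11 12 13 14 15 16 17 18 19 20 21
g(k):  0  0  1  1  0  0  1  1  0  2  1  0  0  1  1  0  0  1  1  0  2  1
So g(21) = 1.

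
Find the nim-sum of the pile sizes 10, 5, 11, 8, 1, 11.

6

In binary:
  1010  (10)
  0101  (5)
  1011  (11)
  1000  (8)
  0001  (1)
  1011  (11)
  ----
  0110  (6)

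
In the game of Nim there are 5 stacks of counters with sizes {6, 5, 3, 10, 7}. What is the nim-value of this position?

Nim-sum: 6 XOR 5 XOR 3 XOR 10 XOR 7 = 13.

13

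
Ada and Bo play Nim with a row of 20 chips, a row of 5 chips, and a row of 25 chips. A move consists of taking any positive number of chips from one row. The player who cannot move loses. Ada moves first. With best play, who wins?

Nim-sum: 20 ⊕ 5 ⊕ 25 = 8.
The nim-sum is 8 ≠ 0, so this is an N-position: the player to move can win; Ada has a winning move.

Ada wins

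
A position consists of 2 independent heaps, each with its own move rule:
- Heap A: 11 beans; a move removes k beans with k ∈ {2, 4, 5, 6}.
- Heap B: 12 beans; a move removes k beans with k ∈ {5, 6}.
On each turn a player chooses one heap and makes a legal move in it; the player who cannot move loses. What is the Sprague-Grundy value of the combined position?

Build the Grundy sequence for heap A with g(k) = mex{g(k−s) : s ∈ {2, 4, 5, 6}, s ≤ k}:
g(0) = mex{} = 0
g(1) = mex{} = 0
g(2) = mex{0} = 1
g(3) = mex{0} = 1
g(4) = mex{0,1} = 2
g(5) = mex{0,1} = 2
g(6) = mex{0,1,2} = 3
g(7) = mex{0,1,2} = 3
g(8) = mex{1,2,3} = 0
g(9) = mex{1,2,3} = 0
g(10) = mex{0,2,3} = 1
g(11) = mex{0,2,3} = 1
So g(11) = 1.
Build the Grundy sequence for heap B with g(k) = mex{g(k−s) : s ∈ {5, 6}, s ≤ k}:
g(0) = mex{} = 0
g(1) = mex{} = 0
g(2) = mex{} = 0
g(3) = mex{} = 0
g(4) = mex{} = 0
g(5) = mex{0} = 1
g(6) = mex{0} = 1
g(7) = mex{0} = 1
g(8) = mex{0} = 1
g(9) = mex{0} = 1
g(10) = mex{0,1} = 2
g(11) = mex{1} = 0
g(12) = mex{1} = 0
So g(12) = 0.
By the Sprague-Grundy theorem, the Grundy value of a sum of independent games is the XOR of the component values.
Combined value = 1 XOR 0 = 1.

1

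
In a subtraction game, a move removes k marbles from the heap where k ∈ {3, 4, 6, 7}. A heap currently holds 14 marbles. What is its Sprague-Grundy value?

1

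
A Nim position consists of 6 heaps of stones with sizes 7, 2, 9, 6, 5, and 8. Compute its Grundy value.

Compute the nim-sum pairwise:
7 XOR 2 = 5
5 XOR 9 = 12
12 XOR 6 = 10
10 XOR 5 = 15
15 XOR 8 = 7

7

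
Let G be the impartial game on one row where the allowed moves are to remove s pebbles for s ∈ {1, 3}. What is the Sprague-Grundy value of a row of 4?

Grundy values for subtraction set {1, 3}:
k:     0  1  2  3  4
g(k):  0  1  0  1  0
So g(4) = 0.

0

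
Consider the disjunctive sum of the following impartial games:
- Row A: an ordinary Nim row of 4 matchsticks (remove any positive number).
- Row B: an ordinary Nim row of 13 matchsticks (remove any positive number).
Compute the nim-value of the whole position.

Row A is a plain Nim row of size 4, so its Grundy value is 4.
Row B is a plain Nim row of size 13, so its Grundy value is 13.
By the Sprague-Grundy theorem, the Grundy value of a sum of independent games is the XOR of the component values.
Combined value = 4 ⊕ 13 = 9.

9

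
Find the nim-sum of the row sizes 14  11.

Bitwise XOR of the heap sizes:
  1110  (14)
  1011  (11)
  ----
  0101  (5)

5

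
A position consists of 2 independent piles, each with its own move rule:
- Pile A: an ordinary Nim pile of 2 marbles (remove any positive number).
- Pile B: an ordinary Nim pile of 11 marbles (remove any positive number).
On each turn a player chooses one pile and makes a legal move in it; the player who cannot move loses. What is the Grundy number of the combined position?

9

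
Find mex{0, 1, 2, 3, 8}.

The values 0, 1, 2, 3 are all present; 4 is the first non-negative integer missing from the set.

4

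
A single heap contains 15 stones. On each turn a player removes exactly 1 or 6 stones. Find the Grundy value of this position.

1

Build the Grundy sequence with g(k) = mex{g(k−s) : s ∈ {1, 6}, s ≤ k}:
k:     0  1  2  3  4  5  6  7  8  9 10 11 12 13 14 15
g(k):  0  1  0  1  0  1  2  0  1  0  1  0  1  2  0  1
So g(15) = 1.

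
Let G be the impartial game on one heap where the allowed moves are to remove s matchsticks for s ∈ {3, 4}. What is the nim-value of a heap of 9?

Compute g(0), g(1), … for moves {3, 4}:
k:     0  1  2  3  4  5  6  7  8  9
g(k):  0  0  0  1  1  1  2  0  0  0
So g(9) = 0.

0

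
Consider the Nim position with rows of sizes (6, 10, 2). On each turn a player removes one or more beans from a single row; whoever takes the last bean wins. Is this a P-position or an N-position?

Compute the nim-sum pairwise:
6 ⊕ 10 = 12
12 ⊕ 2 = 14
The nim-sum is 14 ≠ 0, so this is an N-position: the player to move can win.

N-position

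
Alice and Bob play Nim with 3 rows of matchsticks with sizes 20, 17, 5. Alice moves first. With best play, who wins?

Bob wins

Write each in binary and XOR column by column:
  10100  (20)
  10001  (17)
  00101  (5)
  -----
  00000  (0)
The nim-sum is 0, so this is a P-position: the player to move is in a losing position under optimal play; Alice is about to move from it and so loses — Bob wins.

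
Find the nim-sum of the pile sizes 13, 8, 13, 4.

12

Bitwise XOR of the heap sizes:
  1101  (13)
  1000  (8)
  1101  (13)
  0100  (4)
  ----
  1100  (12)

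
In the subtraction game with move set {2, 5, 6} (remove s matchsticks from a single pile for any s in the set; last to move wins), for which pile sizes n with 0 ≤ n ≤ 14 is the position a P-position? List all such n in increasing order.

0, 1, 4, 8, 11, 12

Build the Grundy sequence with g(k) = mex{g(k−s) : s ∈ {2, 5, 6}, s ≤ k}:
k:     0  1  2  3  4  5  6  7  8  9 10 11 12 13 14
g(k):  0  0  1  1  0  2  1  3  0  2  1  0  0  1  1
The P-positions (g = 0) in 0..14 are 0, 1, 4, 8, 11, 12.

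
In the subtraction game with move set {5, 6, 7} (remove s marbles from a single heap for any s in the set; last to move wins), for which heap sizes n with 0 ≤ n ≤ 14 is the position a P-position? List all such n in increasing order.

0, 1, 2, 3, 4, 12, 13, 14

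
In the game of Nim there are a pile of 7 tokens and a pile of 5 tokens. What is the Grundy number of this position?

In binary:
  111  (7)
  101  (5)
  ---
  010  (2)

2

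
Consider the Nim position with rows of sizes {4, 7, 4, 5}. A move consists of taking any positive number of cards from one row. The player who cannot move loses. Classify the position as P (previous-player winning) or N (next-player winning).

Nim-sum: 4 XOR 7 XOR 4 XOR 5 = 2.
The nim-sum is 2 ≠ 0, so this is an N-position: the player to move can win.

N-position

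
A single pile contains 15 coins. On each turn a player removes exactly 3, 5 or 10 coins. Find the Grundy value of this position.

0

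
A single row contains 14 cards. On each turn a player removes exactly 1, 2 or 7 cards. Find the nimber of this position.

2

Compute g(0), g(1), … for moves {1, 2, 7}:
k:     0  1  2  3  4  5  6  7  8  9 10 11 12 13 14
g(k):  0  1  2  0  1  2  0  1  2  0  1  2  0  1  2
So g(14) = 2.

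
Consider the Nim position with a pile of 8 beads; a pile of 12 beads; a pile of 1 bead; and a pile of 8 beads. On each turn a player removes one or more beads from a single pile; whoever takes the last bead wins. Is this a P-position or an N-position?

Compute the nim-sum pairwise:
8 XOR 12 = 4
4 XOR 1 = 5
5 XOR 8 = 13
The nim-sum is 13 ≠ 0, so this is an N-position: the player to move can win.

N-position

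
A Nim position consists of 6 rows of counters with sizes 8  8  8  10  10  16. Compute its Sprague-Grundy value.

24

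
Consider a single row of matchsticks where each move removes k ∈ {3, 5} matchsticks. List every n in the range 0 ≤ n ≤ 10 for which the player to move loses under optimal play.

Grundy values for subtraction set {3, 5}:
g(0) = mex{} = 0
g(1) = mex{} = 0
g(2) = mex{} = 0
g(3) = mex{0} = 1
g(4) = mex{0} = 1
g(5) = mex{0} = 1
g(6) = mex{0,1} = 2
g(7) = mex{0,1} = 2
g(8) = mex{1} = 0
g(9) = mex{1,2} = 0
g(10) = mex{1,2} = 0
The P-positions (g = 0) in 0..10 are 0, 1, 2, 8, 9, 10.

0, 1, 2, 8, 9, 10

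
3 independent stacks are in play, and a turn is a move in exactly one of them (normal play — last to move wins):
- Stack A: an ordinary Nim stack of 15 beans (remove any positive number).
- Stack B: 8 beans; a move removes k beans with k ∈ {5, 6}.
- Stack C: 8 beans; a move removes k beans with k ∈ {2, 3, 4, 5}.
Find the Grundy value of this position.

Stack A is a plain Nim stack of size 15, so its Grundy value is 15.
Build the Grundy sequence for stack B with g(k) = mex{g(k−s) : s ∈ {5, 6}, s ≤ k}:
g(0) = mex{} = 0
g(1) = mex{} = 0
g(2) = mex{} = 0
g(3) = mex{} = 0
g(4) = mex{} = 0
g(5) = mex{0} = 1
g(6) = mex{0} = 1
g(7) = mex{0} = 1
g(8) = mex{0} = 1
So g(8) = 1.
For stack C, compute g(0), g(1), … with moves {2, 3, 4, 5}:
g(0) = mex{} = 0
g(1) = mex{} = 0
g(2) = mex{0} = 1
g(3) = mex{0} = 1
g(4) = mex{0,1} = 2
g(5) = mex{0,1} = 2
g(6) = mex{0,1,2} = 3
g(7) = mex{1,2} = 0
g(8) = mex{1,2,3} = 0
So g(8) = 0.
The value of a disjunctive sum is the nim-sum of the parts.
Combined value = 15 ⊕ 1 ⊕ 0 = 14.

14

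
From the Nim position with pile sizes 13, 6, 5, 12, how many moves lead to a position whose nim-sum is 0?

1

Nim-sum: 13 ⊕ 6 ⊕ 5 ⊕ 12 = 2.
The overall nim-sum is X = 2. A pile of size p has a winning move iff p XOR X < p (reduce it to p XOR X).
  13: 13 XOR 2 = 15 ≥ 13 — no move.
  6: 6 XOR 2 = 4 < 6 — winning move (to 4).
  5: 5 XOR 2 = 7 ≥ 5 — no move.
  12: 12 XOR 2 = 14 ≥ 12 — no move.
That gives 1 winning move.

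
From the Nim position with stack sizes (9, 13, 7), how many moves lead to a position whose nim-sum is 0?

1

Nim-sum: 9 ^ 13 ^ 7 = 3.
The overall nim-sum is X = 3. A stack of size p has a winning move iff p XOR X < p (reduce it to p XOR X).
  9: 9 XOR 3 = 10 ≥ 9 — no move.
  13: 13 XOR 3 = 14 ≥ 13 — no move.
  7: 7 XOR 3 = 4 < 7 — winning move (to 4).
That gives 1 winning move.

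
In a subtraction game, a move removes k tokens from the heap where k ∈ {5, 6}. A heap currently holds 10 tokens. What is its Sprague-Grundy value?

2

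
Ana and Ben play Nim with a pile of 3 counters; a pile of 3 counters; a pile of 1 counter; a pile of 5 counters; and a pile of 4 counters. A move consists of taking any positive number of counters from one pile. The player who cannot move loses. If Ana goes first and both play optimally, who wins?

Nim-sum: 3 ⊕ 3 ⊕ 1 ⊕ 5 ⊕ 4 = 0.
The nim-sum is 0, so this is a P-position: the player to move is in a losing position under optimal play; Ana is about to move from it and so loses — Ben wins.

Ben wins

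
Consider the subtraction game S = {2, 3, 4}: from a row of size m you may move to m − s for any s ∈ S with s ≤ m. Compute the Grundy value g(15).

Grundy values for subtraction set {2, 3, 4}:
k:     0  1  2  3  4  5  6  7  8  9 10 11 12 13 14 15
g(k):  0  0  1  1  2  2  0  0  1  1  2  2  0  0  1  1
So g(15) = 1.

1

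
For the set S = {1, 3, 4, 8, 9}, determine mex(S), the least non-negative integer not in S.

0

0 is not in the set, so the mex is 0.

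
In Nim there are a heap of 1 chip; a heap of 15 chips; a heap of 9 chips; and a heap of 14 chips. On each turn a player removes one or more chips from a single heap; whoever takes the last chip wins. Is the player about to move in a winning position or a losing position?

Winning position

Nim-sum: 1 XOR 15 XOR 9 XOR 14 = 9.
The nim-sum is 9 ≠ 0, so this is an N-position: the player to move can win.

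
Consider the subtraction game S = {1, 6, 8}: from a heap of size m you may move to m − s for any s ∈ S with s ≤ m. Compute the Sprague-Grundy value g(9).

Build the Grundy sequence with g(k) = mex{g(k−s) : s ∈ {1, 6, 8}, s ≤ k}:
k:     0  1  2  3  4  5  6  7  8  9
g(k):  0  1  0  1  0  1  2  0  1  0
So g(9) = 0.

0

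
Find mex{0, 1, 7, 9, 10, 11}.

2

The values 0, 1 are all present; 2 is the first non-negative integer missing from the set.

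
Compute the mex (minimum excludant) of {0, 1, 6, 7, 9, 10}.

2

The values 0, 1 are all present; 2 is the first non-negative integer missing from the set.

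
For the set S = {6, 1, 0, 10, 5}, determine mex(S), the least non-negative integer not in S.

The values 0, 1 are all present; 2 is the first non-negative integer missing from the set.

2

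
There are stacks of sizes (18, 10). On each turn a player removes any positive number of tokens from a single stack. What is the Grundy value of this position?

24

Bitwise XOR of the heap sizes:
  10010  (18)
  01010  (10)
  -----
  11000  (24)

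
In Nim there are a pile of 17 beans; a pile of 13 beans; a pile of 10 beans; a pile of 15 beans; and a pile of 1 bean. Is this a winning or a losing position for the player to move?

Bitwise XOR of the heap sizes:
  10001  (17)
  01101  (13)
  01010  (10)
  01111  (15)
  00001  (1)
  -----
  11000  (24)
The nim-sum is 24 ≠ 0, so this is an N-position: the player to move can win.

Winning position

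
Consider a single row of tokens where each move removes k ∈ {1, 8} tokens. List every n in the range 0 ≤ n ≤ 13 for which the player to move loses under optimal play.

0, 2, 4, 6, 9, 11, 13

Grundy values for subtraction set {1, 8}:
g(0) = mex{} = 0
g(1) = mex{0} = 1
g(2) = mex{1} = 0
g(3) = mex{0} = 1
g(4) = mex{1} = 0
g(5) = mex{0} = 1
g(6) = mex{1} = 0
g(7) = mex{0} = 1
g(8) = mex{0,1} = 2
g(9) = mex{1,2} = 0
g(10) = mex{0} = 1
g(11) = mex{1} = 0
g(12) = mex{0} = 1
g(13) = mex{1} = 0
The P-positions (g = 0) in 0..13 are 0, 2, 4, 6, 9, 11, 13.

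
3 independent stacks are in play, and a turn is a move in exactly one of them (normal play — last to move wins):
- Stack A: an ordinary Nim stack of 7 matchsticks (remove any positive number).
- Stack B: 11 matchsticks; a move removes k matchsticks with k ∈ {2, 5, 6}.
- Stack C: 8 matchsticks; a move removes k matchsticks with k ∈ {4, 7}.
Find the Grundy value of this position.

Stack A is a plain Nim stack of size 7, so its Grundy value is 7.
Build the Grundy sequence for stack B with g(k) = mex{g(k−s) : s ∈ {2, 5, 6}, s ≤ k}:
k:     0  1  2  3  4  5  6  7  8  9 10 11
g(k):  0  0  1  1  0  2  1  3  0  2  1  0
So g(11) = 0.
For stack C, compute g(0), g(1), … with moves {4, 7}:
g(0) = mex{} = 0
g(1) = mex{} = 0
g(2) = mex{} = 0
g(3) = mex{} = 0
g(4) = mex{0} = 1
g(5) = mex{0} = 1
g(6) = mex{0} = 1
g(7) = mex{0} = 1
g(8) = mex{0,1} = 2
So g(8) = 2.
The value of a disjunctive sum is the nim-sum of the parts.
Combined value = 7 ⊕ 0 ⊕ 2 = 5.

5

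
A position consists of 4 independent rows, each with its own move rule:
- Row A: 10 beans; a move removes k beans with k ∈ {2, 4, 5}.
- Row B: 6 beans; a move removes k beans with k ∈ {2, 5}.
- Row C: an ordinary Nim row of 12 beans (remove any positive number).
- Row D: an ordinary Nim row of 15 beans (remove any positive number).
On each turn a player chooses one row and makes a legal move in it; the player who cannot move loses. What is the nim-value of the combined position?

3

Build the Grundy sequence for row A with g(k) = mex{g(k−s) : s ∈ {2, 4, 5}, s ≤ k}:
g(0) = mex{} = 0
g(1) = mex{} = 0
g(2) = mex{0} = 1
g(3) = mex{0} = 1
g(4) = mex{0,1} = 2
g(5) = mex{0,1} = 2
g(6) = mex{0,1,2} = 3
g(7) = mex{1,2} = 0
g(8) = mex{1,2,3} = 0
g(9) = mex{0,2} = 1
g(10) = mex{0,2,3} = 1
So g(10) = 1.
For row B, compute g(0), g(1), … with moves {2, 5}:
g(0) = mex{} = 0
g(1) = mex{} = 0
g(2) = mex{0} = 1
g(3) = mex{0} = 1
g(4) = mex{1} = 0
g(5) = mex{0,1} = 2
g(6) = mex{0} = 1
So g(6) = 1.
Row C is a plain Nim row of size 12, so its Grundy value is 12.
Row D is a plain Nim row of size 15, so its Grundy value is 15.
By the Sprague-Grundy theorem, the Grundy value of a sum of independent games is the XOR of the component values.
Combined value = 1 ⊕ 1 ⊕ 12 ⊕ 15 = 3.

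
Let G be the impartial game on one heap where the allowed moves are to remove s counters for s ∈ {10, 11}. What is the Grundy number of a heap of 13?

1

Build the Grundy sequence with g(k) = mex{g(k−s) : s ∈ {10, 11}, s ≤ k}:
g(0) = mex{} = 0
g(1) = mex{} = 0
g(2) = mex{} = 0
g(3) = mex{} = 0
g(4) = mex{} = 0
g(5) = mex{} = 0
g(6) = mex{} = 0
g(7) = mex{} = 0
g(8) = mex{} = 0
g(9) = mex{} = 0
g(10) = mex{0} = 1
g(11) = mex{0} = 1
g(12) = mex{0} = 1
g(13) = mex{0} = 1
So g(13) = 1.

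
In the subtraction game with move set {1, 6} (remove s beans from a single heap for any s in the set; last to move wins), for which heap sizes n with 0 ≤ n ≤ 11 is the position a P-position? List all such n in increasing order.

Build the Grundy sequence with g(k) = mex{g(k−s) : s ∈ {1, 6}, s ≤ k}:
k:     0  1  2  3  4  5  6  7  8  9 10 11
g(k):  0  1  0  1  0  1  2  0  1  0  1  0
The P-positions (g = 0) in 0..11 are 0, 2, 4, 7, 9, 11.

0, 2, 4, 7, 9, 11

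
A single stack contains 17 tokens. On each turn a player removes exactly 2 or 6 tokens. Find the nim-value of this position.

Build the Grundy sequence with g(k) = mex{g(k−s) : s ∈ {2, 6}, s ≤ k}:
k:     0  1  2  3  4  5  6  7  8  9 10 11 12 13 14 15 16 17
g(k):  0  0  1  1  0  0  1  1  0  0  1  1  0  0  1  1  0  0
So g(17) = 0.

0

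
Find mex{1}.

0

0 is not in the set, so the mex is 0.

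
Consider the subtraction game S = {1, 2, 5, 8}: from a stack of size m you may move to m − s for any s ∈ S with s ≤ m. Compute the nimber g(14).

Build the Grundy sequence with g(k) = mex{g(k−s) : s ∈ {1, 2, 5, 8}, s ≤ k}:
k:     0  1  2  3  4  5  6  7  8  9 10 11 12 13 14
g(k):  0  1  2  0  1  2  0  1  2  0  1  2  0  1  2
So g(14) = 2.

2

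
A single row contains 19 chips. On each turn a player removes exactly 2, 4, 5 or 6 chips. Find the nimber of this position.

Build the Grundy sequence with g(k) = mex{g(k−s) : s ∈ {2, 4, 5, 6}, s ≤ k}:
k:     0  1  2  3  4  5  6  7  8  9 10 11 12 13 14 15 16 17 18 19
g(k):  0  0  1  1  2  2  3  3  0  0  1  1  2  2  3  3  0  0  1  1
So g(19) = 1.

1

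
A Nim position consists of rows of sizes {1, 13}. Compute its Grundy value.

12

Nim-sum: 1 ^ 13 = 12.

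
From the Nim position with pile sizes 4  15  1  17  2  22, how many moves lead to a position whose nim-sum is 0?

1

Bitwise XOR of the heap sizes:
  00100  (4)
  01111  (15)
  00001  (1)
  10001  (17)
  00010  (2)
  10110  (22)
  -----
  01111  (15)
The overall nim-sum is X = 15. A pile of size p has a winning move iff p XOR X < p (reduce it to p XOR X).
  4: 4 XOR 15 = 11 ≥ 4 — no move.
  15: 15 XOR 15 = 0 < 15 — winning move (to 0).
  1: 1 XOR 15 = 14 ≥ 1 — no move.
  17: 17 XOR 15 = 30 ≥ 17 — no move.
  2: 2 XOR 15 = 13 ≥ 2 — no move.
  22: 22 XOR 15 = 25 ≥ 22 — no move.
That gives 1 winning move.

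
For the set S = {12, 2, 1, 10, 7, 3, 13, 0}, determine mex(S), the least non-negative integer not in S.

The values 0, 1, 2, 3 are all present; 4 is the first non-negative integer missing from the set.

4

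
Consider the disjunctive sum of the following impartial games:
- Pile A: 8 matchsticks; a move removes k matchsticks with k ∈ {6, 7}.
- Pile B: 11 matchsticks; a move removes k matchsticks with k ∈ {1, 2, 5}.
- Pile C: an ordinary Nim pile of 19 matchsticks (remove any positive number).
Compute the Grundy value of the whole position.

Grundy values for pile A (subtraction set {6, 7}):
k:     0  1  2  3  4  5  6  7  8
g(k):  0  0  0  0  0  0  1  1  1
So g(8) = 1.
Grundy values for pile B (subtraction set {1, 2, 5}):
g(0) = mex{} = 0
g(1) = mex{0} = 1
g(2) = mex{0,1} = 2
g(3) = mex{1,2} = 0
g(4) = mex{0,2} = 1
g(5) = mex{0,1} = 2
g(6) = mex{1,2} = 0
g(7) = mex{0,2} = 1
g(8) = mex{0,1} = 2
g(9) = mex{1,2} = 0
g(10) = mex{0,2} = 1
g(11) = mex{0,1} = 2
So g(11) = 2.
Pile C is a plain Nim pile of size 19, so its Grundy value is 19.
By the Sprague-Grundy theorem, the Grundy value of a sum of independent games is the XOR of the component values.
Combined value = 1 XOR 2 XOR 19 = 16.

16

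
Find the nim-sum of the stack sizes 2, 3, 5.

4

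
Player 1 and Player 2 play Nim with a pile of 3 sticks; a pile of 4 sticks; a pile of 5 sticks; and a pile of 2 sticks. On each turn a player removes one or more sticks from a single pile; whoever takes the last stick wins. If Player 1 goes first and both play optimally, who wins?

Nim-sum: 3 XOR 4 XOR 5 XOR 2 = 0.
The nim-sum is 0, so this is a P-position: the player to move is in a losing position under optimal play; Player 1 is about to move from it and so loses — Player 2 wins.

Player 2 wins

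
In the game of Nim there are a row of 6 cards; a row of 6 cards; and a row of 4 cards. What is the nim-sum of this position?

Nim-sum: 6 XOR 6 XOR 4 = 4.

4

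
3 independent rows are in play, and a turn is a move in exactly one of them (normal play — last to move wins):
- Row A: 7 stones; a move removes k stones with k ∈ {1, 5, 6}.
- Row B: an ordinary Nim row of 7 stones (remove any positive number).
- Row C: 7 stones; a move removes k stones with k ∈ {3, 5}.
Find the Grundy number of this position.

6

Build the Grundy sequence for row A with g(k) = mex{g(k−s) : s ∈ {1, 5, 6}, s ≤ k}:
g(0) = mex{} = 0
g(1) = mex{0} = 1
g(2) = mex{1} = 0
g(3) = mex{0} = 1
g(4) = mex{1} = 0
g(5) = mex{0} = 1
g(6) = mex{0,1} = 2
g(7) = mex{0,1,2} = 3
So g(7) = 3.
Row B is a plain Nim row of size 7, so its Grundy value is 7.
For row C, compute g(0), g(1), … with moves {3, 5}:
g(0) = mex{} = 0
g(1) = mex{} = 0
g(2) = mex{} = 0
g(3) = mex{0} = 1
g(4) = mex{0} = 1
g(5) = mex{0} = 1
g(6) = mex{0,1} = 2
g(7) = mex{0,1} = 2
So g(7) = 2.
By the Sprague-Grundy theorem, the Grundy value of a sum of independent games is the XOR of the component values.
Combined value = 3 XOR 7 XOR 2 = 6.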